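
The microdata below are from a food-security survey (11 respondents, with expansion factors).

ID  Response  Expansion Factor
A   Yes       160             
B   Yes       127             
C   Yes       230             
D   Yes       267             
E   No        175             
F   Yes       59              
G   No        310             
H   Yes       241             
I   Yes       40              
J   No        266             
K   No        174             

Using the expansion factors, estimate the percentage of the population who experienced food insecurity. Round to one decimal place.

54.9

Sum of weights for 'Yes' = 160 + 127 + 230 + 267 + 59 + 241 + 40 = 1124
Total weight = 160 + 127 + 230 + 267 + 175 + 59 + 310 + 241 + 40 + 266 + 174 = 2049
Weighted proportion = 1124 / 2049 = 0.54856027 → 54.856027%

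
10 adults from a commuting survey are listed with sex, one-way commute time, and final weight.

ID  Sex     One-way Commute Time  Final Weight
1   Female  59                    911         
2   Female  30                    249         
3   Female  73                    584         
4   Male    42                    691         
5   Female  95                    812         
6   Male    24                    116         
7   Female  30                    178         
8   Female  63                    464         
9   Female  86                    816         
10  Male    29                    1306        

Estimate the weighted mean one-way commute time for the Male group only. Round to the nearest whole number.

33

Male rows: 4, 6, 10
Weighted sum = 42×691 + 24×116 + 29×1306
  = 29022 + 2784 + 37874 = 69680
Sum of weights = 691 + 116 + 1306 = 2113
Weighted mean = 69680 / 2113 = 32.97681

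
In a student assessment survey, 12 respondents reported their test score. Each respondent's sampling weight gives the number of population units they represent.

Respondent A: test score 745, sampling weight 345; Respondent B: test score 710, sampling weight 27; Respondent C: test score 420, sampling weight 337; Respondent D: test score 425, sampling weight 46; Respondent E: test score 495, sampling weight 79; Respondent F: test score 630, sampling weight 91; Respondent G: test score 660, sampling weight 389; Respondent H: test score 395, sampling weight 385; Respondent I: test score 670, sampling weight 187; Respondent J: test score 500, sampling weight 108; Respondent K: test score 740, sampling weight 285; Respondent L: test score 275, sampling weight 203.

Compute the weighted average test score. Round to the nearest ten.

Weighted sum = 745×345 + 710×27 + 420×337 + 425×46 + 495×79 + 630×91 + 660×389 + 395×385 + 670×187 + 500×108 + 740×285 + 275×203
  = 257025 + 19170 + 141540 + 19550 + 39105 + 57330 + 256740 + 152075 + 125290 + 54000 + 210900 + 55825 = 1388550
Sum of weights = 345 + 27 + 337 + 46 + 79 + 91 + 389 + 385 + 187 + 108 + 285 + 203 = 2482
Weighted mean = 1388550 / 2482 = 559.44803

560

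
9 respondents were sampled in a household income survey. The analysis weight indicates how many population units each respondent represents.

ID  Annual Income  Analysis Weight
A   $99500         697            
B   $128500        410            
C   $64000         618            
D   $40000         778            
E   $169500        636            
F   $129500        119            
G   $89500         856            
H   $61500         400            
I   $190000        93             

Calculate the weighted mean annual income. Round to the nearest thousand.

Weighted sum = 434803000
Sum of weights = 4607
Weighted mean = 434803000 / 4607 = 94378.771

94000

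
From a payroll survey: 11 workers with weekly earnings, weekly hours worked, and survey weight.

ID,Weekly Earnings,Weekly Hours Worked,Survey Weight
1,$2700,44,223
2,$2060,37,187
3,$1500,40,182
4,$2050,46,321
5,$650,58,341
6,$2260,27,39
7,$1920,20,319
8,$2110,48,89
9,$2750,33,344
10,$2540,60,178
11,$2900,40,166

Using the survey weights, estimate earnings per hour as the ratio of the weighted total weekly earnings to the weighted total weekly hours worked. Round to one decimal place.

49.6

Σ wᵢ·y = 2700×223 + 2060×187 + 1500×182 + 2050×321 + 650×341 + 2260×39 + 1920×319 + 2110×89 + 2750×344 + 2540×178 + 2900×166
  = 602100 + 385220 + 273000 + 658050 + 221650 + 88140 + 612480 + 187790 + 946000 + 452120 + 481400 = 4907950
Σ wᵢ·x = 98932
Ratio = 4907950 / 98932 = 49.609328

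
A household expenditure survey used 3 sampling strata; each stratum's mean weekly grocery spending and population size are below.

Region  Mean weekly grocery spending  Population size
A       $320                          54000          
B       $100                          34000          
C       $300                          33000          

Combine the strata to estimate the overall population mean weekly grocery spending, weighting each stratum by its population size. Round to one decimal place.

Σ Nₕ·x̄ₕ = 30580000
Σ Nₕ = 54000 + 34000 + 33000 = 121000
Overall mean = 30580000 / 121000 = 252.72727

252.7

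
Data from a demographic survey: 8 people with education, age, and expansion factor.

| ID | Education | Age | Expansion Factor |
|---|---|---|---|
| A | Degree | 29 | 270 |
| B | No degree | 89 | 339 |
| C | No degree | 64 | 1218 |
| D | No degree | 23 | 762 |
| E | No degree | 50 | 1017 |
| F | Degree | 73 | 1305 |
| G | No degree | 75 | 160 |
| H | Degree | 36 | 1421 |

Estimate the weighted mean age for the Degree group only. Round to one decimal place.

Degree rows: A, F, H
Weighted sum = 29×270 + 73×1305 + 36×1421
  = 154251
Sum of weights = 270 + 1305 + 1421 = 2996
Weighted mean = 154251 / 2996 = 51.485648

51.5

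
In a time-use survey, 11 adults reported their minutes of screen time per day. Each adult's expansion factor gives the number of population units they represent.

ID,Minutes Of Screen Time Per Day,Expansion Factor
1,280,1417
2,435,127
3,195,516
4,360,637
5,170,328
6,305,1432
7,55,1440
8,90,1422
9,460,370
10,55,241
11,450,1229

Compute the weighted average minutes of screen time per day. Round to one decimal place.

Weighted sum = 280×1417 + 435×127 + 195×516 + 360×637 + 170×328 + 305×1432 + 55×1440 + 90×1422 + 460×370 + 55×241 + 450×1229
  = 396760 + 55245 + 100620 + 229320 + 55760 + 436760 + 79200 + 127980 + 170200 + 13255 + 553050 = 2218150
Sum of weights = 9159
Weighted mean = 2218150 / 9159 = 242.18255

242.2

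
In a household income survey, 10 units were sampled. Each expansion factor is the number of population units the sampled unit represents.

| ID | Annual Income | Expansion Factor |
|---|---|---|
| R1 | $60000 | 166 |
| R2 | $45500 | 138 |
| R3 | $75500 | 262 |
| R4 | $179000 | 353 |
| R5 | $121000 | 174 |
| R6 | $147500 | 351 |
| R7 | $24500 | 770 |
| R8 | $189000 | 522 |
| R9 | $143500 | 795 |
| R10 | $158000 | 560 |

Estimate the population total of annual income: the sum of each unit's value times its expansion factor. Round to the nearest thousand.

Weighted total = 60000×166 + 45500×138 + 75500×262 + 179000×353 + 121000×174 + 147500×351 + 24500×770 + 189000×522 + 143500×795 + 158000×560
  = 9960000 + 6279000 + 19781000 + 63187000 + 21054000 + 51772500 + 18865000 + 98658000 + 114082500 + 88480000 = 492119000

492119000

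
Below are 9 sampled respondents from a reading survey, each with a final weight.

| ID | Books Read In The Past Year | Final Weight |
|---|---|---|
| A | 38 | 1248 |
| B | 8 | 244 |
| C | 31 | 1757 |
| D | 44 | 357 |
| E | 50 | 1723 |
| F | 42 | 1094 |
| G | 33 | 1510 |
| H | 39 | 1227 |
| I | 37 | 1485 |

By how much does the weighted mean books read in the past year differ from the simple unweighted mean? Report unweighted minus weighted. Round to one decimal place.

-2.2

Unweighted sum = 38 + 8 + 31 + 44 + 50 + 42 + 33 + 39 + 37 = 322
Unweighted mean = 322 / 9 = 35.777778
Weighted sum = 38×1248 + 8×244 + 31×1757 + 44×357 + 50×1723 + 42×1094 + 33×1510 + 39×1227 + 37×1485
  = 47424 + 1952 + 54467 + 15708 + 86150 + 45948 + 49830 + 47853 + 54945 = 404277
Sum of weights = 1248 + 244 + 1757 + 357 + 1723 + 1094 + 1510 + 1227 + 1485 = 10645
Weighted mean = 404277 / 10645 = 37.978112
Difference (unweighted minus weighted) = -2.200334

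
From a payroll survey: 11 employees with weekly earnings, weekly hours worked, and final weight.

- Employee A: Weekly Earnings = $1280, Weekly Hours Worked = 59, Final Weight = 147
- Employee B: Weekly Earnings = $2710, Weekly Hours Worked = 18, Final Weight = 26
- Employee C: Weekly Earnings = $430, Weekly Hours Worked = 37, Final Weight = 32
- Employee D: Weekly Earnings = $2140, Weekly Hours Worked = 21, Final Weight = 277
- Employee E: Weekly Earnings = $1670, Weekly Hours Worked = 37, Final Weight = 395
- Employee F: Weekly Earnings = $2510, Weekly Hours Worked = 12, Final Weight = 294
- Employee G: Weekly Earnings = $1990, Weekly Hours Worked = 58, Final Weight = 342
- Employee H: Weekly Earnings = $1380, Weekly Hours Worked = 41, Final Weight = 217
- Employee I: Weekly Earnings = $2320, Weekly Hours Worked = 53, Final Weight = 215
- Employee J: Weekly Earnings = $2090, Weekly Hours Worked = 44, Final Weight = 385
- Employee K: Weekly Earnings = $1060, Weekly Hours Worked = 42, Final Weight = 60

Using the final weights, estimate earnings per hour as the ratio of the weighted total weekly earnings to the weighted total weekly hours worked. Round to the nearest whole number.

49

Σ wᵢ·y = 1280×147 + 2710×26 + 430×32 + 2140×277 + 1670×395 + 2510×294 + 1990×342 + 1380×217 + 2320×215 + 2090×385 + 1060×60
  = 188160 + 70460 + 13760 + 592780 + 659650 + 737940 + 680580 + 299460 + 498800 + 804650 + 63600 = 4609840
Σ wᵢ·x = 93873
Ratio = 4609840 / 93873 = 49.107198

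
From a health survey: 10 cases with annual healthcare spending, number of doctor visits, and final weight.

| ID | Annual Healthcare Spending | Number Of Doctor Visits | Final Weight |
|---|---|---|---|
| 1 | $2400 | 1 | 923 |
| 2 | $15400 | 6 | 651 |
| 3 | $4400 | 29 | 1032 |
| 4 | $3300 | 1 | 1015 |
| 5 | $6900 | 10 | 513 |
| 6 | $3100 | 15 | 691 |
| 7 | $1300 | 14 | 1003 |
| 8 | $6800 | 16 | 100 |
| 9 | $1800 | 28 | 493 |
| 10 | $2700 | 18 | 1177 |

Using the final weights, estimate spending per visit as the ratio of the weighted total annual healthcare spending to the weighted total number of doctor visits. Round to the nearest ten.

310

Σ wᵢ·y = 2400×923 + 15400×651 + 4400×1032 + 3300×1015 + 6900×513 + 3100×691 + 1300×1003 + 6800×100 + 1800×493 + 2700×1177
  = 2215200 + 10025400 + 4540800 + 3349500 + 3539700 + 2142100 + 1303900 + 680000 + 887400 + 3177900 = 31861900
Σ wᵢ·x = 1×923 + 6×651 + 29×1032 + 1×1015 + 10×513 + 15×691 + 14×1003 + 16×100 + 28×493 + 18×1177
  = 101899
Ratio = 31861900 / 101899 = 312.68118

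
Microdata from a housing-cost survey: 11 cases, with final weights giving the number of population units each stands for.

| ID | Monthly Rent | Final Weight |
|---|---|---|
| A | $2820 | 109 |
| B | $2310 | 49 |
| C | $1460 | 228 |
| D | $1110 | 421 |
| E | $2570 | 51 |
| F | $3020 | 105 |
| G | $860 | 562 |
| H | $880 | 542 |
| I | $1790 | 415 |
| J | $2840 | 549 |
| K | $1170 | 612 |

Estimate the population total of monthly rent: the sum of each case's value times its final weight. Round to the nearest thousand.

Weighted total = 2820×109 + 2310×49 + 1460×228 + 1110×421 + 2570×51 + 3020×105 + 860×562 + 880×542 + 1790×415 + 2840×549 + 1170×612
  = 307380 + 113190 + 332880 + 467310 + 131070 + 317100 + 483320 + 476960 + 742850 + 1559160 + 716040 = 5647260

5647000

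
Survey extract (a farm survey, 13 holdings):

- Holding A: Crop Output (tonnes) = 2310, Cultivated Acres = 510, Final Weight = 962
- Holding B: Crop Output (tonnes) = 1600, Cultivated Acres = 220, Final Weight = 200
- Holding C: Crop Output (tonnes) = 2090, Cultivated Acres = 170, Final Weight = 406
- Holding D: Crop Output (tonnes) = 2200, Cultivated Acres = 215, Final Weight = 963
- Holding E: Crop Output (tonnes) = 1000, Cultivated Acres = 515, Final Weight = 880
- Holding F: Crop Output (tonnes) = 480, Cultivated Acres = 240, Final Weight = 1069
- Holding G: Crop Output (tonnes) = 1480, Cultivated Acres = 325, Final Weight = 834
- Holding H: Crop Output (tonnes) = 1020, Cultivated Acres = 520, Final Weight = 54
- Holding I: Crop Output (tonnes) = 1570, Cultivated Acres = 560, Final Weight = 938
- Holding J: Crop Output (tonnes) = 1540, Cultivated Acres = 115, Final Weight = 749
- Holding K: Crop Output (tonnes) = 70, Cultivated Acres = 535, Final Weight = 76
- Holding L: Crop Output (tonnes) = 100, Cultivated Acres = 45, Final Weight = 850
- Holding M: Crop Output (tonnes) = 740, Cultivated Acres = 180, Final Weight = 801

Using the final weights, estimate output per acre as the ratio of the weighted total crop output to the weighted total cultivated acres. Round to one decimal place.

4.3

Σ wᵢ·y = 11501060
Σ wᵢ·x = 2654080
Ratio = 11501060 / 2654080 = 4.3333509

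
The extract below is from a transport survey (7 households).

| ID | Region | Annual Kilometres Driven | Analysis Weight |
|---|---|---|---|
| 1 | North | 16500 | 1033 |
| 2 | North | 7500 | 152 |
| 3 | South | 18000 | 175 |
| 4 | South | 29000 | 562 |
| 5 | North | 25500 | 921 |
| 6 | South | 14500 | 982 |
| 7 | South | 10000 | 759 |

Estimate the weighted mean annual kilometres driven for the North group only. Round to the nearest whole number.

North rows: 1, 2, 5
Weighted sum = 16500×1033 + 7500×152 + 25500×921
  = 17044500 + 1140000 + 23485500 = 41670000
Sum of weights = 1033 + 152 + 921 = 2106
Weighted mean = 41670000 / 2106 = 19786.325

19786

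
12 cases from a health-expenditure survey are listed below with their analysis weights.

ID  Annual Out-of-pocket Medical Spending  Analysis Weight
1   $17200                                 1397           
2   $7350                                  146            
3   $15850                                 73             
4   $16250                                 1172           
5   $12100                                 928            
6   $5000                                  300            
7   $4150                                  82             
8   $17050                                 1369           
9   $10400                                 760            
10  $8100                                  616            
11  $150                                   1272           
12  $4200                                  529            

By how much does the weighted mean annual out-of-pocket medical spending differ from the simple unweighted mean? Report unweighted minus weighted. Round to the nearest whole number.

-1407

Unweighted sum = 17200 + 7350 + 15850 + 16250 + 12100 + 5000 + 4150 + 17050 + 10400 + 8100 + 150 + 4200 = 117800
Unweighted mean = 117800 / 12 = 9816.6667
Weighted sum = 17200×1397 + 7350×146 + 15850×73 + 16250×1172 + 12100×928 + 5000×300 + 4150×82 + 17050×1369 + 10400×760 + 8100×616 + 150×1272 + 4200×529
  = 97020300
Sum of weights = 1397 + 146 + 73 + 1172 + 928 + 300 + 82 + 1369 + 760 + 616 + 1272 + 529 = 8644
Weighted mean = 97020300 / 8644 = 11224.005
Difference (unweighted minus weighted) = -1407.3384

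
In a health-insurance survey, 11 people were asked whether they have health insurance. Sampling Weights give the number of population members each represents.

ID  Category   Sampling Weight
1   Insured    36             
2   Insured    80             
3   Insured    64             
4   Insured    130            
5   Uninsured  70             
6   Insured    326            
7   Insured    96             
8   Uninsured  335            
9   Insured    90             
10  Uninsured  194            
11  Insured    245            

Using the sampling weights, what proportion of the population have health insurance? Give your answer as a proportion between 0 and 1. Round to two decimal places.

0.64

Sum of weights for 'Insured' = 36 + 80 + 64 + 130 + 326 + 96 + 90 + 245 = 1067
Total weight = 1666
Weighted proportion = 1067 / 1666 = 0.64045618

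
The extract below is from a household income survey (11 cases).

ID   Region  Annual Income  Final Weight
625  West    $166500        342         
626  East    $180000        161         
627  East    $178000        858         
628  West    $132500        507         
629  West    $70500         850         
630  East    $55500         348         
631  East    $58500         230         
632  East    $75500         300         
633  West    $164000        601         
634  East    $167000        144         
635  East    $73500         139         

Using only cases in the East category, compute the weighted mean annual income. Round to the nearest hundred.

East rows: 626, 627, 630, 631, 632, 634, 635
Weighted sum = 180000×161 + 178000×858 + 55500×348 + 58500×230 + 75500×300 + 167000×144 + 73500×139
  = 271387500
Sum of weights = 161 + 858 + 348 + 230 + 300 + 144 + 139 = 2180
Weighted mean = 271387500 / 2180 = 124489.68

124500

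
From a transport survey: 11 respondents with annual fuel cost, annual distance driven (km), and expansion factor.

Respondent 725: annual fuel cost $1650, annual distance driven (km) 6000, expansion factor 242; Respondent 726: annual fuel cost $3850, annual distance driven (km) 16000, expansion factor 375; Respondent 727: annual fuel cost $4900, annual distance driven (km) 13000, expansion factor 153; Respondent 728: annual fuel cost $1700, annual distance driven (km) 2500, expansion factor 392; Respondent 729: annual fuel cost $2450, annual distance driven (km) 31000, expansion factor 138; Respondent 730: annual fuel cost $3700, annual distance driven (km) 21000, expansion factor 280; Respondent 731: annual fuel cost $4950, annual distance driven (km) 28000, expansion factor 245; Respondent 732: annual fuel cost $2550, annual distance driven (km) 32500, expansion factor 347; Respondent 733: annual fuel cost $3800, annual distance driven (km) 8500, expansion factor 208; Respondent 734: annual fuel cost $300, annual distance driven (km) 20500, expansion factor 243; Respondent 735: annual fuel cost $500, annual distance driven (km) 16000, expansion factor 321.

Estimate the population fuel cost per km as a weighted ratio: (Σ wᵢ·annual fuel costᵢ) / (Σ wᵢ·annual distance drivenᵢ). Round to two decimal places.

0.15

Σ wᵢ·y = 7754650
Σ wᵢ·x = 6000×242 + 16000×375 + 13000×153 + 2500×392 + 31000×138 + 21000×280 + 28000×245 + 32500×347 + 8500×208 + 20500×243 + 16000×321
  = 1452000 + 6000000 + 1989000 + 980000 + 4278000 + 5880000 + 6860000 + 11277500 + 1768000 + 4981500 + 5136000 = 50602000
Ratio = 7754650 / 50602000 = 0.1532479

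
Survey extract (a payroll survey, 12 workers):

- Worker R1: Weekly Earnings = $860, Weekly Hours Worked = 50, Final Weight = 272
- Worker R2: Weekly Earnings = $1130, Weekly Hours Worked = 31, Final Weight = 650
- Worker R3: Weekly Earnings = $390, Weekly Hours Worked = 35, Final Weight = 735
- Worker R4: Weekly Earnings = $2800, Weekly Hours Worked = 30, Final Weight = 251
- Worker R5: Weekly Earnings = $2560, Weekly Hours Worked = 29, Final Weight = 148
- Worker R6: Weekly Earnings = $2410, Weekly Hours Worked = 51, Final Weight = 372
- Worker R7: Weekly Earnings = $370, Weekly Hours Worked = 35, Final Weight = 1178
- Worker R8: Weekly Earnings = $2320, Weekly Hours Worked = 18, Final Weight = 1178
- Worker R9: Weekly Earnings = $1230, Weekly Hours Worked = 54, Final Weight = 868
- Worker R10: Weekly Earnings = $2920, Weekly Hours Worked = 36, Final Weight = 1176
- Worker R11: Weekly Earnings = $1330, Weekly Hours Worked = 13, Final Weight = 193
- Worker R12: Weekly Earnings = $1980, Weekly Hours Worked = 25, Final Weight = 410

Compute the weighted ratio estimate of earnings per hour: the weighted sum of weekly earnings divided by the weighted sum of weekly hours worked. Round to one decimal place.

47.0

Σ wᵢ·y = 860×272 + 1130×650 + 390×735 + 2800×251 + 2560×148 + 2410×372 + 370×1178 + 2320×1178 + 1230×868 + 2920×1176 + 1330×193 + 1980×410
  = 11972140
Σ wᵢ·x = 50×272 + 31×650 + 35×735 + 30×251 + 29×148 + 51×372 + 35×1178 + 18×1178 + 54×868 + 36×1176 + 13×193 + 25×410
  = 13600 + 20150 + 25725 + 7530 + 4292 + 18972 + 41230 + 21204 + 46872 + 42336 + 2509 + 10250 = 254670
Ratio = 11972140 / 254670 = 47.010406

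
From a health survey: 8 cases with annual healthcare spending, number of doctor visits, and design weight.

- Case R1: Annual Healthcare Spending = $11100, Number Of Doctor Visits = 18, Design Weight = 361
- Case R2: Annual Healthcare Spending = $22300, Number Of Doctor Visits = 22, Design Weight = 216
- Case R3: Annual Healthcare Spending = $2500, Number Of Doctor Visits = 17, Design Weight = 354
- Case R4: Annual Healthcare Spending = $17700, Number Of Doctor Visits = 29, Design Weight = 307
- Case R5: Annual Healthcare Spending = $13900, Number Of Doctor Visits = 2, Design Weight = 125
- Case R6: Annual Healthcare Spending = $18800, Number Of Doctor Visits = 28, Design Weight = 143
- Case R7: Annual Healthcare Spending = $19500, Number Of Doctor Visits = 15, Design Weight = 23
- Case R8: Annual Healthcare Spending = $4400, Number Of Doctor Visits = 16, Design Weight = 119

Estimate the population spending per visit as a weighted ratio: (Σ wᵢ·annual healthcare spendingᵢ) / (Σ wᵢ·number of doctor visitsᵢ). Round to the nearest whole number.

629

Σ wᵢ·y = 20540800
Σ wᵢ·x = 18×361 + 22×216 + 17×354 + 29×307 + 2×125 + 28×143 + 15×23 + 16×119
  = 32674
Ratio = 20540800 / 32674 = 628.65887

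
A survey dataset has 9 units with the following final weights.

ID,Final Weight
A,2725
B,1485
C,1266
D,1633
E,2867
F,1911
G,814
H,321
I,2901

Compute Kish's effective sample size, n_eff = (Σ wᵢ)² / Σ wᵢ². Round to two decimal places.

Σ wᵢ = 2725 + 1485 + 1266 + 1633 + 2867 + 1911 + 814 + 321 + 2901 = 15923
Σ wᵢ² = 7425625 + 2205225 + 1602756 + 2666689 + 8219689 + 3651921 + 662596 + 103041 + 8415801 = 34953343
n_eff = 15923² / 34953343 = 253541929 / 34953343 = 7.2537247

7.25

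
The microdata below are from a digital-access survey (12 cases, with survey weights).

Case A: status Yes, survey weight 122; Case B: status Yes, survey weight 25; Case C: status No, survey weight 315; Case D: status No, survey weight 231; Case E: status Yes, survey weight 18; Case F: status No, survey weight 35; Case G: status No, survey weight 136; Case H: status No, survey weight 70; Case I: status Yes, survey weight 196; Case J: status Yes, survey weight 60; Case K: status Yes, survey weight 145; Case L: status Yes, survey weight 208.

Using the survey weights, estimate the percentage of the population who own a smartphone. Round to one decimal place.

49.6

Sum of weights for 'Yes' = 122 + 25 + 18 + 196 + 60 + 145 + 208 = 774
Total weight = 122 + 25 + 315 + 231 + 18 + 35 + 136 + 70 + 196 + 60 + 145 + 208 = 1561
Weighted proportion = 774 / 1561 = 0.495836 → 49.5836%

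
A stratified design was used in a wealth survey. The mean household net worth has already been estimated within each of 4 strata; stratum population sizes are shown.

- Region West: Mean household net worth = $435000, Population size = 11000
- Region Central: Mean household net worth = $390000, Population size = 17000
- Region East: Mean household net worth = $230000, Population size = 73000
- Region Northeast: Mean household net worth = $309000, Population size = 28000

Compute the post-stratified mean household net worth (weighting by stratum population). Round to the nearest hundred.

285700

Σ Nₕ·x̄ₕ = 435000×11000 + 390000×17000 + 230000×73000 + 309000×28000
  = 4785000000 + 6630000000 + 16790000000 + 8652000000 = 36857000000
Σ Nₕ = 11000 + 17000 + 73000 + 28000 = 129000
Overall mean = 36857000000 / 129000 = 285713.18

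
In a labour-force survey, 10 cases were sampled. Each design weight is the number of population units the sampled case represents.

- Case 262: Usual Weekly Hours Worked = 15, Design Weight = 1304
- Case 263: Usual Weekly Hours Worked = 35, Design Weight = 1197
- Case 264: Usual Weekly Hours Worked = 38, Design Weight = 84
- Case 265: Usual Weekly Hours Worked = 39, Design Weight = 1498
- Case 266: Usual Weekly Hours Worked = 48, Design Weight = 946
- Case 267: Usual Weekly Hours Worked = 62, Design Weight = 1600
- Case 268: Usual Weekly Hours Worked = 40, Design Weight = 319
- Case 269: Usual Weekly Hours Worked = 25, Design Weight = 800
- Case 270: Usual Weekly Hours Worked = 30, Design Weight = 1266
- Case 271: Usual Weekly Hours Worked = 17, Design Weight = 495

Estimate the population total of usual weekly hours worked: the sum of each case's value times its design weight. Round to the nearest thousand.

347000

Weighted total = 15×1304 + 35×1197 + 38×84 + 39×1498 + 48×946 + 62×1600 + 40×319 + 25×800 + 30×1266 + 17×495
  = 19560 + 41895 + 3192 + 58422 + 45408 + 99200 + 12760 + 20000 + 37980 + 8415 = 346832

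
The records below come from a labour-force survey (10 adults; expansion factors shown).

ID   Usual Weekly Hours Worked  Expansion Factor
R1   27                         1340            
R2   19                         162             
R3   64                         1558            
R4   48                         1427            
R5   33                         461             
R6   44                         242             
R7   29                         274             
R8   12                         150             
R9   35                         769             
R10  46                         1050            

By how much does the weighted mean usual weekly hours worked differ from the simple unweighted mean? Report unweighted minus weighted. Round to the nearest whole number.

-7

Unweighted sum = 357
Unweighted mean = 357 / 10 = 35.7
Weighted sum = 27×1340 + 19×162 + 64×1558 + 48×1427 + 33×461 + 44×242 + 29×274 + 12×150 + 35×769 + 46×1050
  = 318288
Sum of weights = 1340 + 162 + 1558 + 1427 + 461 + 242 + 274 + 150 + 769 + 1050 = 7433
Weighted mean = 318288 / 7433 = 42.820934
Difference (unweighted minus weighted) = -7.1209337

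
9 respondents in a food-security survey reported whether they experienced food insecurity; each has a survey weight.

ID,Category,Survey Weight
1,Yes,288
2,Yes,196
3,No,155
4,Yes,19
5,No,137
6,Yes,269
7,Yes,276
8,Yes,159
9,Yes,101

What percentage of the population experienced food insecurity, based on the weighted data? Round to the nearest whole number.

82

Sum of weights for 'Yes' = 288 + 196 + 19 + 269 + 276 + 159 + 101 = 1308
Total weight = 1600
Weighted proportion = 1308 / 1600 = 0.8175 → 81.75%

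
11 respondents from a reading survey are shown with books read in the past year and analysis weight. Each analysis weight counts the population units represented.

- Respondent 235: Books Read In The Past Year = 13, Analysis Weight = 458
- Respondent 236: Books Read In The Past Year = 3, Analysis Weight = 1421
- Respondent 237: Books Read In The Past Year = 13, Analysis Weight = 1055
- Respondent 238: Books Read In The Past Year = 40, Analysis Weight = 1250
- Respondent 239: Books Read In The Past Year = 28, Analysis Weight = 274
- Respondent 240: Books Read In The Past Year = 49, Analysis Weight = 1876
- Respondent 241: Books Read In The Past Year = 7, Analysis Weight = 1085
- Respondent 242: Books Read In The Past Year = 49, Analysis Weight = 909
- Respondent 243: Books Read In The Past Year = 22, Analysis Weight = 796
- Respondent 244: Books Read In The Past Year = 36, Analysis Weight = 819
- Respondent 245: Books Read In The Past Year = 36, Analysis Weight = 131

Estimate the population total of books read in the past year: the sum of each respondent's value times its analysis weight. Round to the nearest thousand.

Weighted total = 13×458 + 3×1421 + 13×1055 + 40×1250 + 28×274 + 49×1876 + 7×1085 + 49×909 + 22×796 + 36×819 + 36×131
  = 277376

277000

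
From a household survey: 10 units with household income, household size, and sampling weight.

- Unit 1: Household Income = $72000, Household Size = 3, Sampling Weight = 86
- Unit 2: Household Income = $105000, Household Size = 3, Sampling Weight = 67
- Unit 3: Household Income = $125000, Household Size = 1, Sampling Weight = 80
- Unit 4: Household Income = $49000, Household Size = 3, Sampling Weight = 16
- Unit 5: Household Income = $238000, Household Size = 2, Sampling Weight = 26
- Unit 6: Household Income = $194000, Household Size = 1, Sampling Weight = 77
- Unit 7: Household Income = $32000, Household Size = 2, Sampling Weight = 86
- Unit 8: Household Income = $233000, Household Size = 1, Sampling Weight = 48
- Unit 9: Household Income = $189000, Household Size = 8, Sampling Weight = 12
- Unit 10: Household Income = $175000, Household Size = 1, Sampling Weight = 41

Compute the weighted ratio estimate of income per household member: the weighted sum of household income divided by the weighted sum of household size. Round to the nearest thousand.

64000

Σ wᵢ·y = 72000×86 + 105000×67 + 125000×80 + 49000×16 + 238000×26 + 194000×77 + 32000×86 + 233000×48 + 189000×12 + 175000×41
  = 6192000 + 7035000 + 10000000 + 784000 + 6188000 + 14938000 + 2752000 + 11184000 + 2268000 + 7175000 = 68516000
Σ wᵢ·x = 3×86 + 3×67 + 1×80 + 3×16 + 2×26 + 1×77 + 2×86 + 1×48 + 8×12 + 1×41
  = 258 + 201 + 80 + 48 + 52 + 77 + 172 + 48 + 96 + 41 = 1073
Ratio = 68516000 / 1073 = 63854.613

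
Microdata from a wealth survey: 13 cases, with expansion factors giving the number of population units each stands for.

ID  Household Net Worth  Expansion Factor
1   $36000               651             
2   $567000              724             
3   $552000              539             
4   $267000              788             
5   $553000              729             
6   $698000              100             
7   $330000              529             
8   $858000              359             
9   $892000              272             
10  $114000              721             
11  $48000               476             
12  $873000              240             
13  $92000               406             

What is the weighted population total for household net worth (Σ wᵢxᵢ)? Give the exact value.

Weighted total = 2491935000

2491935000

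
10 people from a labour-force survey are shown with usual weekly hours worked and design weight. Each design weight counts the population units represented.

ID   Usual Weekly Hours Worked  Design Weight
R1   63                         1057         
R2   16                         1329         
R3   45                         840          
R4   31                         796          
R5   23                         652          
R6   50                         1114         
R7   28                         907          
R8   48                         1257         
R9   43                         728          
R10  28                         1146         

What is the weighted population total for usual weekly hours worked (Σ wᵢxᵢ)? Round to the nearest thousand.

Weighted total = 370151

370000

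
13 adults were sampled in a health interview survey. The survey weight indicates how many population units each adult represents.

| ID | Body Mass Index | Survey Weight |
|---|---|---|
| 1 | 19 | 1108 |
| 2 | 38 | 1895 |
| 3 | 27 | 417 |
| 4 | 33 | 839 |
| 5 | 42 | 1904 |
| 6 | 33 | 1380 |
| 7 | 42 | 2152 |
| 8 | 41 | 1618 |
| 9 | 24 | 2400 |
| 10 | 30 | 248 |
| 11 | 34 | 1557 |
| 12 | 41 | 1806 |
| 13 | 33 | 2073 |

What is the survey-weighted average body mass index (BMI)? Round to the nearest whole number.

Weighted sum = 674671
Sum of weights = 19397
Weighted mean = 674671 / 19397 = 34.782234

35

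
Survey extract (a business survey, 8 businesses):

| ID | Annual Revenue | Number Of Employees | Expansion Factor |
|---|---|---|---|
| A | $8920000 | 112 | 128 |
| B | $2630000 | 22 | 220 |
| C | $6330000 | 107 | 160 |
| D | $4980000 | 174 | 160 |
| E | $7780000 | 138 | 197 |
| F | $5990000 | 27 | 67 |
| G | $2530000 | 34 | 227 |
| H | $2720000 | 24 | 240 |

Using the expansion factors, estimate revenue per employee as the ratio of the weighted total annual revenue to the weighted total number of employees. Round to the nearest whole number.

Σ wᵢ·y = 8920000×128 + 2630000×220 + 6330000×160 + 4980000×160 + 7780000×197 + 5990000×67 + 2530000×227 + 2720000×240
  = 1141760000 + 578600000 + 1012800000 + 796800000 + 1532660000 + 401330000 + 574310000 + 652800000 = 6691060000
Σ wᵢ·x = 112×128 + 22×220 + 107×160 + 174×160 + 138×197 + 27×67 + 34×227 + 24×240
  = 14336 + 4840 + 17120 + 27840 + 27186 + 1809 + 7718 + 5760 = 106609
Ratio = 6691060000 / 106609 = 62762.619

62763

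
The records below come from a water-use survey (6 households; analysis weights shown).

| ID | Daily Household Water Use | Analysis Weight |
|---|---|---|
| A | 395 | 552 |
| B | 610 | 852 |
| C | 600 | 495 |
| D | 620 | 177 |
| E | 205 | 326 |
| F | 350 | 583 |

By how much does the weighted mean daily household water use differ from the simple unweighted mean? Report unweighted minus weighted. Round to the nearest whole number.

-11

Unweighted sum = 395 + 610 + 600 + 620 + 205 + 350 = 2780
Unweighted mean = 2780 / 6 = 463.33333
Weighted sum = 395×552 + 610×852 + 600×495 + 620×177 + 205×326 + 350×583
  = 218040 + 519720 + 297000 + 109740 + 66830 + 204050 = 1415380
Sum of weights = 552 + 852 + 495 + 177 + 326 + 583 = 2985
Weighted mean = 1415380 / 2985 = 474.16415
Difference (unweighted minus weighted) = -10.830821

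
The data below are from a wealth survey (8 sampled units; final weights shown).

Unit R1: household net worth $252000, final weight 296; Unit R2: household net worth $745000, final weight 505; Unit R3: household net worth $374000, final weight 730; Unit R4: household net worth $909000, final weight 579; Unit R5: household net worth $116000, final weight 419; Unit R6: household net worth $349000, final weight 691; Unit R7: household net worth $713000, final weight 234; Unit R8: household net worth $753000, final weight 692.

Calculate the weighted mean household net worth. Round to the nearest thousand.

Weighted sum = 252000×296 + 745000×505 + 374000×730 + 909000×579 + 116000×419 + 349000×691 + 713000×234 + 753000×692
  = 2227829000
Sum of weights = 296 + 505 + 730 + 579 + 419 + 691 + 234 + 692 = 4146
Weighted mean = 2227829000 / 4146 = 537344.19

537000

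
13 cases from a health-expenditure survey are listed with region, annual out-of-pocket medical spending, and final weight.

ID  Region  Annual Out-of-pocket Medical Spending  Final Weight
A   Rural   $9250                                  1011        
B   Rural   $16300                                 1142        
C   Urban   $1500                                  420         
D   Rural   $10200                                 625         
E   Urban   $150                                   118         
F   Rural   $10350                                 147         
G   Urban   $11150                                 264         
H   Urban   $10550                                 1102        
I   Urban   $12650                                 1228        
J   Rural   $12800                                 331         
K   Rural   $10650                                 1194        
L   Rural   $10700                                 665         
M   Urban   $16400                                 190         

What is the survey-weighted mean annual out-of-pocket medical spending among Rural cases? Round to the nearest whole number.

Rural rows: A, B, D, F, J, K, L
Weighted sum = 9250×1011 + 16300×1142 + 10200×625 + 10350×147 + 12800×331 + 10650×1194 + 10700×665
  = 9351750 + 18614600 + 6375000 + 1521450 + 4236800 + 12716100 + 7115500 = 59931200
Sum of weights = 1011 + 1142 + 625 + 147 + 331 + 1194 + 665 = 5115
Weighted mean = 59931200 / 5115 = 11716.755

11717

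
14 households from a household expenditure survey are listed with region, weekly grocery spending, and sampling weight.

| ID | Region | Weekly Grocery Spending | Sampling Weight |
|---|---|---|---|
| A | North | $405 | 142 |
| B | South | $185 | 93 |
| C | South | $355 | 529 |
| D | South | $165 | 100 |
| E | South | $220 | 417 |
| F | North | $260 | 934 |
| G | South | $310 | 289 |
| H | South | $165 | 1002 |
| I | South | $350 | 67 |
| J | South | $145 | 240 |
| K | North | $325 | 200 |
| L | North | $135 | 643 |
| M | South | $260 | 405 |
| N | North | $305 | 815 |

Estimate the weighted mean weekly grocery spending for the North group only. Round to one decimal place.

North rows: A, F, K, L, N
Weighted sum = 405×142 + 260×934 + 325×200 + 135×643 + 305×815
  = 57510 + 242840 + 65000 + 86805 + 248575 = 700730
Sum of weights = 142 + 934 + 200 + 643 + 815 = 2734
Weighted mean = 700730 / 2734 = 256.30212

256.3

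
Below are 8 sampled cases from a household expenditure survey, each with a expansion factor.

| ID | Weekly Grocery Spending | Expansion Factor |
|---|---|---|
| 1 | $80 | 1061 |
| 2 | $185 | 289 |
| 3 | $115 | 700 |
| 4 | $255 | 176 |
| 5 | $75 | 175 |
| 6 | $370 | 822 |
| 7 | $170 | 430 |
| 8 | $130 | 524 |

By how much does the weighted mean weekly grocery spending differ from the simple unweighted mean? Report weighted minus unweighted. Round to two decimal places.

0.40

Unweighted sum = 80 + 185 + 115 + 255 + 75 + 370 + 170 + 130 = 1380
Unweighted mean = 1380 / 8 = 172.5
Weighted sum = 722210
Sum of weights = 1061 + 289 + 700 + 176 + 175 + 822 + 430 + 524 = 4177
Weighted mean = 722210 / 4177 = 172.9016
Difference (weighted minus unweighted) = 0.40160402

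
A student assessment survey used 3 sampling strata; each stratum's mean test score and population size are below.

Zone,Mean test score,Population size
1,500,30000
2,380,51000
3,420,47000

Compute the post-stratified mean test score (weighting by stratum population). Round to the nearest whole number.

Σ Nₕ·x̄ₕ = 500×30000 + 380×51000 + 420×47000
  = 15000000 + 19380000 + 19740000 = 54120000
Σ Nₕ = 30000 + 51000 + 47000 = 128000
Overall mean = 54120000 / 128000 = 422.8125

423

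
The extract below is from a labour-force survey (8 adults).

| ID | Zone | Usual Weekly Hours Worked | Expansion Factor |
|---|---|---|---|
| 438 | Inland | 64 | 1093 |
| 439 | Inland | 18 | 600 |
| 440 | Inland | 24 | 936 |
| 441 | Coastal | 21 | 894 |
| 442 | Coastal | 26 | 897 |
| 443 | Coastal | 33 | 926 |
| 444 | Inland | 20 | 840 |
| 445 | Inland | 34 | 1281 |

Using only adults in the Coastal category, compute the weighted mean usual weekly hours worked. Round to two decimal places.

Coastal rows: 441, 442, 443
Weighted sum = 21×894 + 26×897 + 33×926
  = 18774 + 23322 + 30558 = 72654
Sum of weights = 894 + 897 + 926 = 2717
Weighted mean = 72654 / 2717 = 26.740523

26.74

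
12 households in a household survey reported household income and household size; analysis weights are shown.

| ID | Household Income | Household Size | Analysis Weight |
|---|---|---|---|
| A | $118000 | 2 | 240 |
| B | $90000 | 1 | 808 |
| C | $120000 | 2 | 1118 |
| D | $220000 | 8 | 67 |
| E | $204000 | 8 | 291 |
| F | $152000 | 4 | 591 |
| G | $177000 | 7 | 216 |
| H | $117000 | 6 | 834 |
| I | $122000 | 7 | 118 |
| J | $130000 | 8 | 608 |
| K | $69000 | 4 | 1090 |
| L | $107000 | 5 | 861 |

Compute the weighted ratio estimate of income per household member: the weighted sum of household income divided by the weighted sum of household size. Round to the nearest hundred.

Σ wᵢ·y = 118000×240 + 90000×808 + 120000×1118 + 220000×67 + 204000×291 + 152000×591 + 177000×216 + 117000×834 + 122000×118 + 130000×608 + 69000×1090 + 107000×861
  = 28320000 + 72720000 + 134160000 + 14740000 + 59364000 + 89832000 + 38232000 + 97578000 + 14396000 + 79040000 + 75210000 + 92127000 = 795719000
Σ wᵢ·x = 2×240 + 1×808 + 2×1118 + 8×67 + 8×291 + 4×591 + 7×216 + 6×834 + 7×118 + 8×608 + 4×1090 + 5×861
  = 480 + 808 + 2236 + 536 + 2328 + 2364 + 1512 + 5004 + 826 + 4864 + 4360 + 4305 = 29623
Ratio = 795719000 / 29623 = 26861.527

26900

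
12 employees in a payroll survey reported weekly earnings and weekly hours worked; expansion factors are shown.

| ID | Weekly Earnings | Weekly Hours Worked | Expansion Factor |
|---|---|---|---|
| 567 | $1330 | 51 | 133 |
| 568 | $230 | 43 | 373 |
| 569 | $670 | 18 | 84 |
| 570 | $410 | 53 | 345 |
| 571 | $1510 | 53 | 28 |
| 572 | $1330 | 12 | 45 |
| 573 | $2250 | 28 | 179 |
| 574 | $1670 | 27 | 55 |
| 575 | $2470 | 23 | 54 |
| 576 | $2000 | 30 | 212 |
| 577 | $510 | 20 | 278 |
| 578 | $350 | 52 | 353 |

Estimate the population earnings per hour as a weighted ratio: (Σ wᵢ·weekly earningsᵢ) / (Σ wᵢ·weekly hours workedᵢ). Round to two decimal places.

22.74

Σ wᵢ·y = 1879850
Σ wᵢ·x = 51×133 + 43×373 + 18×84 + 53×345 + 53×28 + 12×45 + 28×179 + 27×55 + 23×54 + 30×212 + 20×278 + 52×353
  = 82658
Ratio = 1879850 / 82658 = 22.742505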